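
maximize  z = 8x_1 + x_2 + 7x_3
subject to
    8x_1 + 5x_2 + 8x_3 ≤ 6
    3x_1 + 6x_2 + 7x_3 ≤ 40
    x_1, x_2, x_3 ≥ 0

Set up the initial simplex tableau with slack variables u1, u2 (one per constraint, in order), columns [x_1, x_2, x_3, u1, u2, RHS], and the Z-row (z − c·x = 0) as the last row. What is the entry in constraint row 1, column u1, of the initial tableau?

1

Slack u1 belongs to constraint 1; its column is the unit vector e_1, so the entry in row 1 is 1.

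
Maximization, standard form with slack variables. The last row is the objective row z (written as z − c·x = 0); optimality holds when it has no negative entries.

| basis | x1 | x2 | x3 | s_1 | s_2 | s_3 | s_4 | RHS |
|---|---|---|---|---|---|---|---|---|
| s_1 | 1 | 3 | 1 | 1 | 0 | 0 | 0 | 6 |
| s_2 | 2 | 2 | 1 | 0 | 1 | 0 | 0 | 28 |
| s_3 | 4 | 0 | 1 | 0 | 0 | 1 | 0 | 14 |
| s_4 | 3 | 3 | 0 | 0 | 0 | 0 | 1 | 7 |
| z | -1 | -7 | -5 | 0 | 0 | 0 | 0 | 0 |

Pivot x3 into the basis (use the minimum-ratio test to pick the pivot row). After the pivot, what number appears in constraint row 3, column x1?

Ratio test on column x3 — row 1: 6/1 = 6; row 2: 28/1 = 28; row 3: 14/1 = 14; row 4: entry 0 ≤ 0. Minimum is 6 at row 1 (s_1 leaves); pivot element 1.
Divide row 1 by 1; eliminate column x3 from the other rows.
Row 3 update in column x1: 4 − 1·1 = 3.

3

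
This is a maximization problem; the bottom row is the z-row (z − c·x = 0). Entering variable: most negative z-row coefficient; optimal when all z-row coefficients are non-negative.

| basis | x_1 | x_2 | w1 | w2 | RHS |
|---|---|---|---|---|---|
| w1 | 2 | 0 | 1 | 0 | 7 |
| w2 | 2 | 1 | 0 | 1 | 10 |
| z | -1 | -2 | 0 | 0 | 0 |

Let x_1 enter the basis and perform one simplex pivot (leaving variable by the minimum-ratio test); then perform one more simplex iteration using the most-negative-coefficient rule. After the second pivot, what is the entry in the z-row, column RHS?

Ratio test on column x_1 — row 1: 7/2 = 7/2; row 2: 10/2 = 5. Minimum is 7/2 at row 1 (w1 leaves); pivot element 2.
Divide row 1 by 2; eliminate column x_1 from the other rows.
Second iteration: most negative z-row entry is -2 in column x_2, so x_2 enters.
Ratio test on column x_2 — row 1: entry 0 ≤ 0; row 2: 3/1 = 3. Minimum is 3 at row 2 (w2 leaves); pivot element 1.
Divide row 2 by 1; eliminate column x_2 from the other rows.
After both pivots, the entry at the z-row, column RHS is 19/2.

19/2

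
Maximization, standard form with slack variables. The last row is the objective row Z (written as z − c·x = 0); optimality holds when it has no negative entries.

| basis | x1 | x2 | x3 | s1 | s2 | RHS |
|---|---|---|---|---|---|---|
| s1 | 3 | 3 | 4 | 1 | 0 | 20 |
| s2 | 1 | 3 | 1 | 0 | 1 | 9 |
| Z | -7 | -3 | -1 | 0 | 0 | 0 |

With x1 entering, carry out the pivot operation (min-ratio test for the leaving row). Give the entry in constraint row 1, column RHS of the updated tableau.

20/3

Ratio test on column x1 — row 1: 20/3 = 20/3; row 2: 9/1 = 9. Minimum is 20/3 at row 1 (s1 leaves); pivot element 3.
Divide row 1 by 3; eliminate column x1 from the other rows.
In the new row 1, the RHS entry is the old entry divided by the pivot: 20/3 = 20/3.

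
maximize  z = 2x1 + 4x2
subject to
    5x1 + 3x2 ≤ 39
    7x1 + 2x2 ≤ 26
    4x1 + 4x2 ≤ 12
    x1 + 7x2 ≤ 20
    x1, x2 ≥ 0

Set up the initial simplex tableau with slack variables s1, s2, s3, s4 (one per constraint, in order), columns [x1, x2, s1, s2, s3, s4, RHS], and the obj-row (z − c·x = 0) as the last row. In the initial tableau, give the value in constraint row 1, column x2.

Constraint 1 has coefficient 3 on x2.

3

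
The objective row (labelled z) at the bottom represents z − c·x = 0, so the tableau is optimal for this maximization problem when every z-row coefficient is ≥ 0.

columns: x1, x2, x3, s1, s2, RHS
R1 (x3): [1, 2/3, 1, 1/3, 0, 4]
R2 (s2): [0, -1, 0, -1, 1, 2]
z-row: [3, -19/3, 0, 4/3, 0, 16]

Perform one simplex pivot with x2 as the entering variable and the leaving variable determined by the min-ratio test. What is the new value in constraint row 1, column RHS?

Ratio test on column x2 — row 1: 4/(2/3) = 6; row 2: entry -1 ≤ 0. Minimum is 6 at row 1 (x3 leaves); pivot element 2/3.
Divide row 1 by 2/3; eliminate column x2 from the other rows.
In the new row 1, the RHS entry is the old entry divided by the pivot: 4/(2/3) = 6.

6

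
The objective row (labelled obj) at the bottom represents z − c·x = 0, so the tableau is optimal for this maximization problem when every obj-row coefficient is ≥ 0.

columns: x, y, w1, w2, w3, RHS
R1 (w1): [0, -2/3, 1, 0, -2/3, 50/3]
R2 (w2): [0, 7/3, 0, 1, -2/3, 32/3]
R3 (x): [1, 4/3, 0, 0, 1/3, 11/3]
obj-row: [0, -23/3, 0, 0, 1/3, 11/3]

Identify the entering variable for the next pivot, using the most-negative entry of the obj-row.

Negative obj-row entries: y: -23/3.
The most negative is -23/3 in column y, so y enters.

y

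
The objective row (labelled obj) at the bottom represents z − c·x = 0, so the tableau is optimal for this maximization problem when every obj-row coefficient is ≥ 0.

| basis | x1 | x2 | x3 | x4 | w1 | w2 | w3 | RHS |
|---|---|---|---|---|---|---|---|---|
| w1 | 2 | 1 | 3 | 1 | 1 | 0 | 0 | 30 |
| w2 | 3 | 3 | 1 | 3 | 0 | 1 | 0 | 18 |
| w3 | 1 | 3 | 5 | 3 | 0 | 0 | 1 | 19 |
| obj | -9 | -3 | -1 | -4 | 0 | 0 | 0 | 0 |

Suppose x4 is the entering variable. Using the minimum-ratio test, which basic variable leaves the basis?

w2

Column x4 entries and ratios — w1: 30/1 = 30; w2: 18/3 = 6; w3: 19/3 = 19/3.
Smallest ratio is 6 in the row of w2, so w2 leaves.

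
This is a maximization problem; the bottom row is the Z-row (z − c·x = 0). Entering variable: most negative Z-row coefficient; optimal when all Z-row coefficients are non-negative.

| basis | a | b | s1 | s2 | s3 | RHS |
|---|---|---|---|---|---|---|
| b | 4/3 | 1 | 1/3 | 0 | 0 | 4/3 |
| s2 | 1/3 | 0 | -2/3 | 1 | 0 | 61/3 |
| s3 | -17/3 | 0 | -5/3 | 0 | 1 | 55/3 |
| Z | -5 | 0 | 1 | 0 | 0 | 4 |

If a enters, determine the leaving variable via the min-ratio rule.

Column a entries and ratios — b: (4/3)/(4/3) = 1; s2: (61/3)/(1/3) = 61; s3: -17/3 ≤ 0, skip.
Smallest ratio is 1 in the row of b, so b leaves.

b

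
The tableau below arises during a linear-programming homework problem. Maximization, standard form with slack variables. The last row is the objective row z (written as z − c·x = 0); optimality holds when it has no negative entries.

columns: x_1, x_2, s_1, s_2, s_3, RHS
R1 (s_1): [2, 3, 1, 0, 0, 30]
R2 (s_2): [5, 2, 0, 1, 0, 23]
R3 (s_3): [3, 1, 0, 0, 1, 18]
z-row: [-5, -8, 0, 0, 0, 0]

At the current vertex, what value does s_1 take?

30

s_1 is basic (row 1); its value is the RHS of that row, 30.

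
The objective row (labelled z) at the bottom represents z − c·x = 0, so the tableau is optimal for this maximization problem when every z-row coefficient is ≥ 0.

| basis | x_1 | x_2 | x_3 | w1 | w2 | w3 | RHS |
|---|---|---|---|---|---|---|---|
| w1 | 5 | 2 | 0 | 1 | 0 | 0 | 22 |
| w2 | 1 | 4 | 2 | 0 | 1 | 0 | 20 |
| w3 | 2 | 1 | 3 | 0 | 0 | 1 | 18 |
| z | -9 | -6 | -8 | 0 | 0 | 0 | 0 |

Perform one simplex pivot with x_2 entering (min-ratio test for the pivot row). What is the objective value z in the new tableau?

Ratio test on column x_2 — row 1: 22/2 = 11; row 2: 20/4 = 5; row 3: 18/1 = 18. Minimum is 5 at row 2 (w2 leaves); pivot element 4.
Pivot on row 2; the z-row RHS becomes 0 − (-6)·5 = 30.

30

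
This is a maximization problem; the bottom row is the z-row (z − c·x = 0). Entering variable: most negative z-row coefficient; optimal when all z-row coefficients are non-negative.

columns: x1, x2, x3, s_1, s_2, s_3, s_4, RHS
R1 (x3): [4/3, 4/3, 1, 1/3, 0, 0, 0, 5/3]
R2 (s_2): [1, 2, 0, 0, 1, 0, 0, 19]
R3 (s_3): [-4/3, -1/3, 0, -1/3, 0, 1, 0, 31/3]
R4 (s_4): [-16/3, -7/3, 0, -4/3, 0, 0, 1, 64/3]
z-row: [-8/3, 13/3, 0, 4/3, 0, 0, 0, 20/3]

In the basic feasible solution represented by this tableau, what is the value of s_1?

s_1 is not in the basis, so in the current basic feasible solution s_1 = 0.

0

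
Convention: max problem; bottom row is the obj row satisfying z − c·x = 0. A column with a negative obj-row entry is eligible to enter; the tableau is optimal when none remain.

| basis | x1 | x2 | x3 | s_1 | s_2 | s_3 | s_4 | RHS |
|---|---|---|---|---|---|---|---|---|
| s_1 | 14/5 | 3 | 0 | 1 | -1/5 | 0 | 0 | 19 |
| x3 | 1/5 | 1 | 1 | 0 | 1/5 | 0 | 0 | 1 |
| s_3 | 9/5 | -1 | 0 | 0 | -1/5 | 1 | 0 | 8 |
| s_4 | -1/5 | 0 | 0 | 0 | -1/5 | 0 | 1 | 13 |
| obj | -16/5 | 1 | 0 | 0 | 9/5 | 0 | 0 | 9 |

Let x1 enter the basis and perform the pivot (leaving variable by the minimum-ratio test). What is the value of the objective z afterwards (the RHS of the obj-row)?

209/9

Ratio test on column x1 — row 1: 19/(14/5) = 95/14; row 2: 1/(1/5) = 5; row 3: 8/(9/5) = 40/9; row 4: entry -1/5 ≤ 0. Minimum is 40/9 at row 3 (s_3 leaves); pivot element 9/5.
Pivot on row 3; the obj-row RHS becomes 9 − (-16/5)·(40/9) = 209/9.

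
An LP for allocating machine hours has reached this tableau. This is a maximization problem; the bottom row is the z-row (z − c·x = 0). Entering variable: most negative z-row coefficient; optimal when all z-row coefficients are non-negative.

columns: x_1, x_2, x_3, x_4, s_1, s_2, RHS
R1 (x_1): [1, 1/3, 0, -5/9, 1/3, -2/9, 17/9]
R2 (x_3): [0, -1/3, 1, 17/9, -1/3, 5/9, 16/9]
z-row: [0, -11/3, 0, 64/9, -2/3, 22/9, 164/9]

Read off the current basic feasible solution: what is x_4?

0

x_4 is not in the basis, so in the current basic feasible solution x_4 = 0.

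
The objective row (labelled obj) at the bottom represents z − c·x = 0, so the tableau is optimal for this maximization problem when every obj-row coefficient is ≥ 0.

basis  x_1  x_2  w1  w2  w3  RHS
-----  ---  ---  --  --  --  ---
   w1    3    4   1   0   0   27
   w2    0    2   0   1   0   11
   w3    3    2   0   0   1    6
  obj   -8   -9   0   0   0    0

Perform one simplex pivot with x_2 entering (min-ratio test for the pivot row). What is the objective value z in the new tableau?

Ratio test on column x_2 — row 1: 27/4 = 27/4; row 2: 11/2 = 11/2; row 3: 6/2 = 3. Minimum is 3 at row 3 (w3 leaves); pivot element 2.
Pivot on row 3; the obj-row RHS becomes 0 − (-9)·3 = 27.

27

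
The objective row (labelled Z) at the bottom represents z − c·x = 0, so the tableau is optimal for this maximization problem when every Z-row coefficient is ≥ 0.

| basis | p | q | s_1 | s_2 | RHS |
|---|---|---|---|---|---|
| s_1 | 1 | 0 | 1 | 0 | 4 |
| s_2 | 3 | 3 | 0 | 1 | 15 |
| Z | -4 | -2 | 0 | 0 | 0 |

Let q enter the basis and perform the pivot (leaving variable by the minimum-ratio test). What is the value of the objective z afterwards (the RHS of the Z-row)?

Ratio test on column q — row 1: entry 0 ≤ 0; row 2: 15/3 = 5. Minimum is 5 at row 2 (s_2 leaves); pivot element 3.
Pivot on row 2; the Z-row RHS becomes 0 − (-2)·5 = 10.

10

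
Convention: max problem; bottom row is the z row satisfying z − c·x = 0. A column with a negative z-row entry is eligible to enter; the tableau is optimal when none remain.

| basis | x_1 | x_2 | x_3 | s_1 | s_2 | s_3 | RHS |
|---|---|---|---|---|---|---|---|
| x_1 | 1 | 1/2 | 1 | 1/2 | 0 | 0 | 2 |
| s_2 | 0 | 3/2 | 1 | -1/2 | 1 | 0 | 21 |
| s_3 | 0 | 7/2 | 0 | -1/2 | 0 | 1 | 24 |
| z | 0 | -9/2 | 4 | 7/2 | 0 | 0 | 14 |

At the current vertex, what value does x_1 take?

x_1 is basic (row 1); its value is the RHS of that row, 2.

2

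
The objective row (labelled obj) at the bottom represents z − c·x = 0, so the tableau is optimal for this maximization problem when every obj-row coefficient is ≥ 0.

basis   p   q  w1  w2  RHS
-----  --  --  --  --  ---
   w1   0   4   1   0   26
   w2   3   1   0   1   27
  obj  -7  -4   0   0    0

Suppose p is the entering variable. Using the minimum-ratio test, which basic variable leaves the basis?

Column p entries and ratios — w1: 0 ≤ 0, skip; w2: 27/3 = 9.
Smallest ratio is 9 in the row of w2, so w2 leaves.

w2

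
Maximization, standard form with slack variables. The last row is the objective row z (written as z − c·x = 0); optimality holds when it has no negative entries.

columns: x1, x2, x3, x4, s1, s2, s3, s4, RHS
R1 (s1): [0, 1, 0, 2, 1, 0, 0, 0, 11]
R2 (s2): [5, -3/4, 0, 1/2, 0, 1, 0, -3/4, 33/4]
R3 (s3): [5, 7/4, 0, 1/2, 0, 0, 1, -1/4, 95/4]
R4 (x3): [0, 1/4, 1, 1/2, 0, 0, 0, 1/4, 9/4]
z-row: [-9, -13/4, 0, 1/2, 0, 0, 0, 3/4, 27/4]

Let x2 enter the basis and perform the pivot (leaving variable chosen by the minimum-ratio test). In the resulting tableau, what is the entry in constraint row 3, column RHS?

8

Ratio test on column x2 — row 1: 11/1 = 11; row 2: entry -3/4 ≤ 0; row 3: (95/4)/(7/4) = 95/7; row 4: (9/4)/(1/4) = 9. Minimum is 9 at row 4 (x3 leaves); pivot element 1/4.
Divide row 4 by 1/4; eliminate column x2 from the other rows.
Row 3 update in column RHS: 95/4 − (7/4)·9 = 8.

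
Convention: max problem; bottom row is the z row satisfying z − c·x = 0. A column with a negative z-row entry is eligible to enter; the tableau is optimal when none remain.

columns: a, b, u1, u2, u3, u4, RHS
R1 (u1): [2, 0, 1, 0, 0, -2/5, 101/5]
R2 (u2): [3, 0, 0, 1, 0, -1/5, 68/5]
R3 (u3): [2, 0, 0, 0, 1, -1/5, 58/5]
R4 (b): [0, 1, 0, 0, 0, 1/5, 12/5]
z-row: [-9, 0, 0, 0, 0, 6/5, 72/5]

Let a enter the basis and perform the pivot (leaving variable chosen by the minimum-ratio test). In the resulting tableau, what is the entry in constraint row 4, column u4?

1/5

Ratio test on column a — row 1: (101/5)/2 = 101/10; row 2: (68/5)/3 = 68/15; row 3: (58/5)/2 = 29/5; row 4: entry 0 ≤ 0. Minimum is 68/15 at row 2 (u2 leaves); pivot element 3.
Divide row 2 by 3; eliminate column a from the other rows.
Row 4 update in column u4: 1/5 − 0·(-1/15) = 1/5.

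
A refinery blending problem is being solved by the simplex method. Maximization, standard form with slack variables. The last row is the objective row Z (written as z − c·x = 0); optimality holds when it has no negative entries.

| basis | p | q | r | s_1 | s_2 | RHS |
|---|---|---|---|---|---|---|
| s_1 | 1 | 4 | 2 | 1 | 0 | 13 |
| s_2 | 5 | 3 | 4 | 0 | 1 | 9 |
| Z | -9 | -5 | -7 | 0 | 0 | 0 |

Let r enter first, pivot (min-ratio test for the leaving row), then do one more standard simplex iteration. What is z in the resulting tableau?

81/5

Ratio test on column r — row 1: 13/2 = 13/2; row 2: 9/4 = 9/4. Minimum is 9/4 at row 2 (s_2 leaves); pivot element 4.
Pivot on row 2; the Z-row RHS becomes 0 − (-7)·(9/4) = 63/4.
Next entering variable (most negative Z-row entry -1/4): p.
Ratio test on column p — row 1: entry -3/2 ≤ 0; row 2: (9/4)/(5/4) = 9/5. Minimum is 9/5 at row 2 (r leaves); pivot element 5/4.
After the second pivot the Z-row RHS is 63/4 − (-1/4)·(9/5) = 81/5.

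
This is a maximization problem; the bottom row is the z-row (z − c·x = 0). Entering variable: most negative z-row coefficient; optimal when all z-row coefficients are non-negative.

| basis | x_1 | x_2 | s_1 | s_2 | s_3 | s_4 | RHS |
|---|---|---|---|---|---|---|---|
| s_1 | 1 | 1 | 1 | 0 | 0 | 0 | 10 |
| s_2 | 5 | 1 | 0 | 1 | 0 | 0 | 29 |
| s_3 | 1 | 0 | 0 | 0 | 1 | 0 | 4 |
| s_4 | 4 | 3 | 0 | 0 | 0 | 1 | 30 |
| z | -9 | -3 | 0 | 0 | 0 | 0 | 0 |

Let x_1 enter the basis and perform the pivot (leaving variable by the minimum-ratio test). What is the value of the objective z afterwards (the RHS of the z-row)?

36

Ratio test on column x_1 — row 1: 10/1 = 10; row 2: 29/5 = 29/5; row 3: 4/1 = 4; row 4: 30/4 = 15/2. Minimum is 4 at row 3 (s_3 leaves); pivot element 1.
Pivot on row 3; the z-row RHS becomes 0 − (-9)·4 = 36.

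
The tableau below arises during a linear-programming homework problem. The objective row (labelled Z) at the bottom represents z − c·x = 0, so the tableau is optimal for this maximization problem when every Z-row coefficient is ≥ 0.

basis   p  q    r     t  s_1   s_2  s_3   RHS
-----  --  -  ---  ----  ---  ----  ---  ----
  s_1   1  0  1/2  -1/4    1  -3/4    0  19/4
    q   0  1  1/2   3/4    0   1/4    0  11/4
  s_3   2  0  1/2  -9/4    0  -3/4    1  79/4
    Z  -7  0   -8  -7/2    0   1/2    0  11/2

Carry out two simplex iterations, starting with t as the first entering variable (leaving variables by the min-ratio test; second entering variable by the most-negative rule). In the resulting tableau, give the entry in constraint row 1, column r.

Ratio test on column t — row 1: entry -1/4 ≤ 0; row 2: (11/4)/(3/4) = 11/3; row 3: entry -9/4 ≤ 0. Minimum is 11/3 at row 2 (q leaves); pivot element 3/4.
Divide row 2 by 3/4; eliminate column t from the other rows.
Second iteration: most negative Z-row entry is -7 in column p, so p enters.
Ratio test on column p — row 1: (17/3)/1 = 17/3; row 2: entry 0 ≤ 0; row 3: 28/2 = 14. Minimum is 17/3 at row 1 (s_1 leaves); pivot element 1.
Divide row 1 by 1; eliminate column p from the other rows.
After both pivots, the entry at constraint row 1, column r is 2/3.

2/3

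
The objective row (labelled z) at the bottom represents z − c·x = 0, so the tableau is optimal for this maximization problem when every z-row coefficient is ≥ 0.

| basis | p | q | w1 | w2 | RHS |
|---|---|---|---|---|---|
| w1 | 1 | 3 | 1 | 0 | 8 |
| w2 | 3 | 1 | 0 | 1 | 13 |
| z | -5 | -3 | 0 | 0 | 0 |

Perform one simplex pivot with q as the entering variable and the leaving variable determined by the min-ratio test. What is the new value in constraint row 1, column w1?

Ratio test on column q — row 1: 8/3 = 8/3; row 2: 13/1 = 13. Minimum is 8/3 at row 1 (w1 leaves); pivot element 3.
Divide row 1 by 3; eliminate column q from the other rows.
In the new row 1, the w1 entry is the old entry divided by the pivot: 1/3 = 1/3.

1/3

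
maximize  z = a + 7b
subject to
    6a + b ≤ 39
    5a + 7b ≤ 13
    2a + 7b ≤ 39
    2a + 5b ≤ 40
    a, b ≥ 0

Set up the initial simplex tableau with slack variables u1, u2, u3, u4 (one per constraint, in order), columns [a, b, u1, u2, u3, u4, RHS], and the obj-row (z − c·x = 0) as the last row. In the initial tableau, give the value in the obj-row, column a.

The obj-row carries the negated objective coefficients: the a entry is -1.

-1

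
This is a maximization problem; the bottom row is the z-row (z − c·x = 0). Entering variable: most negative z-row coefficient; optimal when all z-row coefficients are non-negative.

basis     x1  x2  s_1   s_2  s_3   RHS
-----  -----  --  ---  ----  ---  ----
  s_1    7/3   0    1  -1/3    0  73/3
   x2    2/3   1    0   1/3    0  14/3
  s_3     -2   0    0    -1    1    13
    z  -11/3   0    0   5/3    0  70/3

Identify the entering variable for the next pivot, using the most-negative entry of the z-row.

Negative z-row entries: x1: -11/3.
The most negative is -11/3 in column x1, so x1 enters.

x1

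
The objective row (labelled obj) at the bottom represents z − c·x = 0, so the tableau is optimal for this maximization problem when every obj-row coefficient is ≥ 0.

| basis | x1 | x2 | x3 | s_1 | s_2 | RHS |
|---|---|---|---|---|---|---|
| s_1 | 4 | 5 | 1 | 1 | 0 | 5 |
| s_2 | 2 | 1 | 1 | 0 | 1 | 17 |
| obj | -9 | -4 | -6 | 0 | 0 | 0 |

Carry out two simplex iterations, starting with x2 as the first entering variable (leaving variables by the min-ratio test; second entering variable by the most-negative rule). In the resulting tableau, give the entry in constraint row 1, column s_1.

Ratio test on column x2 — row 1: 5/5 = 1; row 2: 17/1 = 17. Minimum is 1 at row 1 (s_1 leaves); pivot element 5.
Divide row 1 by 5; eliminate column x2 from the other rows.
Second iteration: most negative obj-row entry is -29/5 in column x1, so x1 enters.
Ratio test on column x1 — row 1: 1/(4/5) = 5/4; row 2: 16/(6/5) = 40/3. Minimum is 5/4 at row 1 (x2 leaves); pivot element 4/5.
Divide row 1 by 4/5; eliminate column x1 from the other rows.
After both pivots, the entry at constraint row 1, column s_1 is 1/4.

1/4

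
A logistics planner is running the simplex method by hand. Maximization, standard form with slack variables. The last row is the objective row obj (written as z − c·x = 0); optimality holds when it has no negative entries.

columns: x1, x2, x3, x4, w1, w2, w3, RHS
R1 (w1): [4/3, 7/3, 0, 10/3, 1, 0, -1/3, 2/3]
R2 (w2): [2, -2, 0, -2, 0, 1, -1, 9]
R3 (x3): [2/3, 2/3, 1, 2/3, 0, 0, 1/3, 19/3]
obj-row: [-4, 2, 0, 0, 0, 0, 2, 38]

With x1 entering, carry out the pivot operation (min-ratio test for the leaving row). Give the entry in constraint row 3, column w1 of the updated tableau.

Ratio test on column x1 — row 1: (2/3)/(4/3) = 1/2; row 2: 9/2 = 9/2; row 3: (19/3)/(2/3) = 19/2. Minimum is 1/2 at row 1 (w1 leaves); pivot element 4/3.
Divide row 1 by 4/3; eliminate column x1 from the other rows.
Row 3 update in column w1: 0 − (2/3)·(3/4) = -1/2.

-1/2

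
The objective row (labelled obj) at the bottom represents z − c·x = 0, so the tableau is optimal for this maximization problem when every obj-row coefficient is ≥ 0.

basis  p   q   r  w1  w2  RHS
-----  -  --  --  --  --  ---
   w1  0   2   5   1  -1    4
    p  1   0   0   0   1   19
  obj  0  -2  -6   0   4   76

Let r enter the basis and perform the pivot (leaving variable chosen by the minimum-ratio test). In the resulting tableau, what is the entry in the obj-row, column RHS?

404/5

Ratio test on column r — row 1: 4/5 = 4/5; row 2: entry 0 ≤ 0. Minimum is 4/5 at row 1 (w1 leaves); pivot element 5.
Divide row 1 by 5; eliminate column r from the other rows.
obj-row update in column RHS: 76 − (-6)·(4/5) = 404/5.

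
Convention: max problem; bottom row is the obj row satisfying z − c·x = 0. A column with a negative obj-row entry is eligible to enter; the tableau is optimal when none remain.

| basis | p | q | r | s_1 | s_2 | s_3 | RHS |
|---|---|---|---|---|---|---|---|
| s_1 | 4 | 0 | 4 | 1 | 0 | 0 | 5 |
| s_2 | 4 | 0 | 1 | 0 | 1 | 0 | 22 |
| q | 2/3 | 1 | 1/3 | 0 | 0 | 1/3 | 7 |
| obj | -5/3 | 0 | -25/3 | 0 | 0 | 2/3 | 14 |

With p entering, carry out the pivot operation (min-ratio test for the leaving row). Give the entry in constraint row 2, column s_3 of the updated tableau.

0

Ratio test on column p — row 1: 5/4 = 5/4; row 2: 22/4 = 11/2; row 3: 7/(2/3) = 21/2. Minimum is 5/4 at row 1 (s_1 leaves); pivot element 4.
Divide row 1 by 4; eliminate column p from the other rows.
Row 2 update in column s_3: 0 − 4·0 = 0.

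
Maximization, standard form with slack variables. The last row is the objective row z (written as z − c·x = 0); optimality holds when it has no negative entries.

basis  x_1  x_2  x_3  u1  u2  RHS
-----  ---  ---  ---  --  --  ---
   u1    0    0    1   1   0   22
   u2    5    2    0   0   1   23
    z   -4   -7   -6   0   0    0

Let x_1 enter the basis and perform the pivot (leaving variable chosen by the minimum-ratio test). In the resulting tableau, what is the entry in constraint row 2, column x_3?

Ratio test on column x_1 — row 1: entry 0 ≤ 0; row 2: 23/5 = 23/5. Minimum is 23/5 at row 2 (u2 leaves); pivot element 5.
Divide row 2 by 5; eliminate column x_1 from the other rows.
In the new row 2, the x_3 entry is the old entry divided by the pivot: 0/5 = 0.

0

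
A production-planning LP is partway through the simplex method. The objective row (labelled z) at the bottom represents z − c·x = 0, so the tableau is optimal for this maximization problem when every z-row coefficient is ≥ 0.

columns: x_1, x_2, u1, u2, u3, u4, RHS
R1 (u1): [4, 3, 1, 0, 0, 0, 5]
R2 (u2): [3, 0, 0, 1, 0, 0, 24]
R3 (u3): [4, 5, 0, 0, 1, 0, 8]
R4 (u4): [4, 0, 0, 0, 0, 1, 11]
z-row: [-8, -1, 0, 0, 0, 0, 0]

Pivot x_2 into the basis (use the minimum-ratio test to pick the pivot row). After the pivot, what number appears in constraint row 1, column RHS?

Ratio test on column x_2 — row 1: 5/3 = 5/3; row 2: entry 0 ≤ 0; row 3: 8/5 = 8/5; row 4: entry 0 ≤ 0. Minimum is 8/5 at row 3 (u3 leaves); pivot element 5.
Divide row 3 by 5; eliminate column x_2 from the other rows.
Row 1 update in column RHS: 5 − 3·(8/5) = 1/5.

1/5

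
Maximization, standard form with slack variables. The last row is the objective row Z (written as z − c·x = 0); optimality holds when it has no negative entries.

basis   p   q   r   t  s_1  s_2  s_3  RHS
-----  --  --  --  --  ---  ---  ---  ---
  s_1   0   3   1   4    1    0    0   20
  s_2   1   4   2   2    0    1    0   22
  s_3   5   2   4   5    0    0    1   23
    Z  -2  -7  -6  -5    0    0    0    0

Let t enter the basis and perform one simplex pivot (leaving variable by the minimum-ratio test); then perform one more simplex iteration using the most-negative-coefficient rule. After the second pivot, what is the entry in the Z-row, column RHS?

Ratio test on column t — row 1: 20/4 = 5; row 2: 22/2 = 11; row 3: 23/5 = 23/5. Minimum is 23/5 at row 3 (s_3 leaves); pivot element 5.
Divide row 3 by 5; eliminate column t from the other rows.
Second iteration: most negative Z-row entry is -5 in column q, so q enters.
Ratio test on column q — row 1: (8/5)/(7/5) = 8/7; row 2: (64/5)/(16/5) = 4; row 3: (23/5)/(2/5) = 23/2. Minimum is 8/7 at row 1 (s_1 leaves); pivot element 7/5.
Divide row 1 by 7/5; eliminate column q from the other rows.
After both pivots, the entry at the Z-row, column RHS is 201/7.

201/7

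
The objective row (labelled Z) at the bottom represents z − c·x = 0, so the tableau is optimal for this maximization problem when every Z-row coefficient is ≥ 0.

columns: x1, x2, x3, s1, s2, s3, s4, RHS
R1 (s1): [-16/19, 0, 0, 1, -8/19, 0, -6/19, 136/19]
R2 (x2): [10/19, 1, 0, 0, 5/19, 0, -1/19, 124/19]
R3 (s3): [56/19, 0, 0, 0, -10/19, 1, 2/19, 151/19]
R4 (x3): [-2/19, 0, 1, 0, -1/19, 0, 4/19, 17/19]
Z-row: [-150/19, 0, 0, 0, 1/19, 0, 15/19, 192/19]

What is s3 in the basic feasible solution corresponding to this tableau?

s3 is basic (row 3); its value is the RHS of that row, 151/19.

151/19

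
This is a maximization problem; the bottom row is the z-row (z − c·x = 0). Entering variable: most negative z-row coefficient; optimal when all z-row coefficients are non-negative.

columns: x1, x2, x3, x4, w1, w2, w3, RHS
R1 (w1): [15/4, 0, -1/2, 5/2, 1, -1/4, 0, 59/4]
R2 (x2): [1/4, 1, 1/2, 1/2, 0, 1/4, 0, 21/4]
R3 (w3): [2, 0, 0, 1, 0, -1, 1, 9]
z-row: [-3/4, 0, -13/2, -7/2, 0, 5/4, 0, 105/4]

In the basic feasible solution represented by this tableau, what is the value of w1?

w1 is basic (row 1); its value is the RHS of that row, 59/4.

59/4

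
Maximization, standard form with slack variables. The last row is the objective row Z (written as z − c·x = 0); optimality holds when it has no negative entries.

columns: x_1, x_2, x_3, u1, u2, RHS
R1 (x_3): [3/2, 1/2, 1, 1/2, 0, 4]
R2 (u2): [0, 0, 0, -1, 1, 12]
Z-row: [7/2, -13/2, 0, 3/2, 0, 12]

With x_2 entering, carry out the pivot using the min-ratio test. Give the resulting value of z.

Ratio test on column x_2 — row 1: 4/(1/2) = 8; row 2: entry 0 ≤ 0. Minimum is 8 at row 1 (x_3 leaves); pivot element 1/2.
Pivot on row 1; the Z-row RHS becomes 12 − (-13/2)·8 = 64.

64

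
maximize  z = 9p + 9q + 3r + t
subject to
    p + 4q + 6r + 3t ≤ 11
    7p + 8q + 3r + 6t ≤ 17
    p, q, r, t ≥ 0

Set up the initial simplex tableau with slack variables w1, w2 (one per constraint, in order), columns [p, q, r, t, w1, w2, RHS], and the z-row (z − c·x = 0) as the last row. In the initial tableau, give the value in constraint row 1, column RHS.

The RHS of constraint 1 is b_1 = 11.

11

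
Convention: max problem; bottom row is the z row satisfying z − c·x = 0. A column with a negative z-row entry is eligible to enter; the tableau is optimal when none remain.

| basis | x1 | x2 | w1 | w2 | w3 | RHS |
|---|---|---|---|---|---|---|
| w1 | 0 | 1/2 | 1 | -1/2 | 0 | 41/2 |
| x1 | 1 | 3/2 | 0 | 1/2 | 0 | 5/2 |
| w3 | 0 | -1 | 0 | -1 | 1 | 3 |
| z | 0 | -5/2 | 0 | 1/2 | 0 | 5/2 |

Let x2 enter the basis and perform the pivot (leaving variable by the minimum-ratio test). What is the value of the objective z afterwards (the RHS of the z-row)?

20/3

Ratio test on column x2 — row 1: (41/2)/(1/2) = 41; row 2: (5/2)/(3/2) = 5/3; row 3: entry -1 ≤ 0. Minimum is 5/3 at row 2 (x1 leaves); pivot element 3/2.
Pivot on row 2; the z-row RHS becomes 5/2 − (-5/2)·(5/3) = 20/3.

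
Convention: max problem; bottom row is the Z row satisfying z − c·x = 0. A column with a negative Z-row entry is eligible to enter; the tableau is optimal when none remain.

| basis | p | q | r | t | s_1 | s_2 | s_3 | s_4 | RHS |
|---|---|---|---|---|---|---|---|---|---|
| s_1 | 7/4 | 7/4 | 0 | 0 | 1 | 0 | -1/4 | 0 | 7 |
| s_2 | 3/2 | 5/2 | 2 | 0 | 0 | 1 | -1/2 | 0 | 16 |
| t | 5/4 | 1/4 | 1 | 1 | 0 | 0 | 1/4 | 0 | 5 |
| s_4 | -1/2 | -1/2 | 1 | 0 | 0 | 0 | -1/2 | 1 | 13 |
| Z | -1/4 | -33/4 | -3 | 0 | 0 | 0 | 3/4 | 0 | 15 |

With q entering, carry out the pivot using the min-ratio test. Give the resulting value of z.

48

Ratio test on column q — row 1: 7/(7/4) = 4; row 2: 16/(5/2) = 32/5; row 3: 5/(1/4) = 20; row 4: entry -1/2 ≤ 0. Minimum is 4 at row 1 (s_1 leaves); pivot element 7/4.
Pivot on row 1; the Z-row RHS becomes 15 − (-33/4)·4 = 48.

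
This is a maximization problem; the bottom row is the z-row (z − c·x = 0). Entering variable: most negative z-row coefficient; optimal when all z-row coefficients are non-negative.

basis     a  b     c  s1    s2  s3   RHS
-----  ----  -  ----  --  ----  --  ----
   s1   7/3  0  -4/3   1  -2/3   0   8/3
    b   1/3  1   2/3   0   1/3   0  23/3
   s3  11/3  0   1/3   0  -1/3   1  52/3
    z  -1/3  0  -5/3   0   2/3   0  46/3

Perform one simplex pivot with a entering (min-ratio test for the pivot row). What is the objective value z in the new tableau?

110/7

Ratio test on column a — row 1: (8/3)/(7/3) = 8/7; row 2: (23/3)/(1/3) = 23; row 3: (52/3)/(11/3) = 52/11. Minimum is 8/7 at row 1 (s1 leaves); pivot element 7/3.
Pivot on row 1; the z-row RHS becomes 46/3 − (-1/3)·(8/7) = 110/7.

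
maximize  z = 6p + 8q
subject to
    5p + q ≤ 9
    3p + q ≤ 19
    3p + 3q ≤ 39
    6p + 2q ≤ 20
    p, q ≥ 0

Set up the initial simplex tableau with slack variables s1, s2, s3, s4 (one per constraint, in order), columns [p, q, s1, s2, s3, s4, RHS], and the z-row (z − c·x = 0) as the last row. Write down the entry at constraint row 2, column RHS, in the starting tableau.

19

The RHS of constraint 2 is b_2 = 19.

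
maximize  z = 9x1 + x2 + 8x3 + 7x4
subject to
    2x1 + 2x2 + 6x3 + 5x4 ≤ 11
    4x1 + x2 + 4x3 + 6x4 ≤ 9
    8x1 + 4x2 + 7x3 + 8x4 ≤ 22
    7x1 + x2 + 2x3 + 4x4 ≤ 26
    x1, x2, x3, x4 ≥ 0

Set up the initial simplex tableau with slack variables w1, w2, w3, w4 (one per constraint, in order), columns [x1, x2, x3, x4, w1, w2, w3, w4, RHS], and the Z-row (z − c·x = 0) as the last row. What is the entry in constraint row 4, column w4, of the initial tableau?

1

Slack w4 belongs to constraint 4; its column is the unit vector e_4, so the entry in row 4 is 1.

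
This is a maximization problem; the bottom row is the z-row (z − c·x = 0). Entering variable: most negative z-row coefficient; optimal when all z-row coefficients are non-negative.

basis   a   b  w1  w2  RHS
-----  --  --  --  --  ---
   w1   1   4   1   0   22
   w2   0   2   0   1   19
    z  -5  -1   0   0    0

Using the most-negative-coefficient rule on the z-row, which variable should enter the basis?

Negative z-row entries: a: -5, b: -1.
The most negative is -5 in column a, so a enters.

a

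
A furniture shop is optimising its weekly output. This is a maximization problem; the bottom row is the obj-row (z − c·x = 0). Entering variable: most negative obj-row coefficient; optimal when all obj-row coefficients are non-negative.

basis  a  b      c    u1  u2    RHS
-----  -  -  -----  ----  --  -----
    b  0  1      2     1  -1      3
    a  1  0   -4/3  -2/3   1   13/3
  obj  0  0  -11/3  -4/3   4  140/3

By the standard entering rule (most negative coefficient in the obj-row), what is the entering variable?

c

Negative obj-row entries: c: -11/3, u1: -4/3.
The most negative is -11/3 in column c, so c enters.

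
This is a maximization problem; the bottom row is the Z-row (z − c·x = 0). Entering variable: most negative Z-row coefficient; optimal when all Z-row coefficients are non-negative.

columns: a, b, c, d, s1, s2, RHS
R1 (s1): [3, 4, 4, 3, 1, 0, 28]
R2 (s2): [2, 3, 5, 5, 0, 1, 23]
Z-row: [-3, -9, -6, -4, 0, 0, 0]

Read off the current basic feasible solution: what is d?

d is not in the basis, so in the current basic feasible solution d = 0.

0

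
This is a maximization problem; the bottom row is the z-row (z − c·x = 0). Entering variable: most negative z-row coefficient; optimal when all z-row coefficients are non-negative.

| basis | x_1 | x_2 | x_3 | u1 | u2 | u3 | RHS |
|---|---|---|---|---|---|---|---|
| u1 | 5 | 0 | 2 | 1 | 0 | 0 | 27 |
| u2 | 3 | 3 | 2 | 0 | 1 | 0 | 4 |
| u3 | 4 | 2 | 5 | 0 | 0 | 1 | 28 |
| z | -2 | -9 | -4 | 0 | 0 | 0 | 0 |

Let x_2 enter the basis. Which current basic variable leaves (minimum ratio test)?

Column x_2 entries and ratios — u1: 0 ≤ 0, skip; u2: 4/3 = 4/3; u3: 28/2 = 14.
Smallest ratio is 4/3 in the row of u2, so u2 leaves.

u2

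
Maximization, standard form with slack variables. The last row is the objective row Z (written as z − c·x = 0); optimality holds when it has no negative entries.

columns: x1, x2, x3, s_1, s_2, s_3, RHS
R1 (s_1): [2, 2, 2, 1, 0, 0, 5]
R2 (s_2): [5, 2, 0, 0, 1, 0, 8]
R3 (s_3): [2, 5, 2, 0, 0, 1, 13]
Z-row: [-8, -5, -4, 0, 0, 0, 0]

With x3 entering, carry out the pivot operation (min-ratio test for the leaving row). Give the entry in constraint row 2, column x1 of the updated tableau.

Ratio test on column x3 — row 1: 5/2 = 5/2; row 2: entry 0 ≤ 0; row 3: 13/2 = 13/2. Minimum is 5/2 at row 1 (s_1 leaves); pivot element 2.
Divide row 1 by 2; eliminate column x3 from the other rows.
Row 2 update in column x1: 5 − 0·1 = 5.

5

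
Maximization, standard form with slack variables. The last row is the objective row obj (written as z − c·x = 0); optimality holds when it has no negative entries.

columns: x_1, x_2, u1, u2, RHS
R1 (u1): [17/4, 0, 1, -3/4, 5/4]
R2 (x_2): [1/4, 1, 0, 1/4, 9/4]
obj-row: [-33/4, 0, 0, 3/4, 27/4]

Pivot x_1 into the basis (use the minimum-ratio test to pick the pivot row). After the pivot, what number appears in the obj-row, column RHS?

156/17

Ratio test on column x_1 — row 1: (5/4)/(17/4) = 5/17; row 2: (9/4)/(1/4) = 9. Minimum is 5/17 at row 1 (u1 leaves); pivot element 17/4.
Divide row 1 by 17/4; eliminate column x_1 from the other rows.
obj-row update in column RHS: 27/4 − (-33/4)·(5/17) = 156/17.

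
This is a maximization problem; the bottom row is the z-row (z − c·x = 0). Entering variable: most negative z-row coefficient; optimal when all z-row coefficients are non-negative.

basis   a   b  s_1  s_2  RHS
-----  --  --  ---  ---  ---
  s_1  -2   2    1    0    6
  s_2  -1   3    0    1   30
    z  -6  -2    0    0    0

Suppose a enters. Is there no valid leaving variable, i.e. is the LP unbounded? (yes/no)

Every constraint-row entry in column a is ≤ 0, so increasing a is unbounded.

yes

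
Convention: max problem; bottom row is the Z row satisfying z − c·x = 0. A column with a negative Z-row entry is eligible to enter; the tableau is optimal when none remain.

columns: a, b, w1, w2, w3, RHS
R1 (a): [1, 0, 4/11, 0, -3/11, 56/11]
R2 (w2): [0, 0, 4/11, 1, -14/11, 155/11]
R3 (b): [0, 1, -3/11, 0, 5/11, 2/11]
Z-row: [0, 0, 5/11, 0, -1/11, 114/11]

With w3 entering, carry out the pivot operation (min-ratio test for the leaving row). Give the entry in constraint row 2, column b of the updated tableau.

14/5

Ratio test on column w3 — row 1: entry -3/11 ≤ 0; row 2: entry -14/11 ≤ 0; row 3: (2/11)/(5/11) = 2/5. Minimum is 2/5 at row 3 (b leaves); pivot element 5/11.
Divide row 3 by 5/11; eliminate column w3 from the other rows.
Row 2 update in column b: 0 − (-14/11)·(11/5) = 14/5.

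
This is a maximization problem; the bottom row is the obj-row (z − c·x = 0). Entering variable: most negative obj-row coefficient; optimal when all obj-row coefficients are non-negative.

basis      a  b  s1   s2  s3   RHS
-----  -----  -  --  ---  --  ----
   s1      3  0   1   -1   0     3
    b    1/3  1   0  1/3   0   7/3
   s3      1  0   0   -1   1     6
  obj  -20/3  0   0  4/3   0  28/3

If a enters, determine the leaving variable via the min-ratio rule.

s1

Column a entries and ratios — s1: 3/3 = 1; b: (7/3)/(1/3) = 7; s3: 6/1 = 6.
Smallest ratio is 1 in the row of s1, so s1 leaves.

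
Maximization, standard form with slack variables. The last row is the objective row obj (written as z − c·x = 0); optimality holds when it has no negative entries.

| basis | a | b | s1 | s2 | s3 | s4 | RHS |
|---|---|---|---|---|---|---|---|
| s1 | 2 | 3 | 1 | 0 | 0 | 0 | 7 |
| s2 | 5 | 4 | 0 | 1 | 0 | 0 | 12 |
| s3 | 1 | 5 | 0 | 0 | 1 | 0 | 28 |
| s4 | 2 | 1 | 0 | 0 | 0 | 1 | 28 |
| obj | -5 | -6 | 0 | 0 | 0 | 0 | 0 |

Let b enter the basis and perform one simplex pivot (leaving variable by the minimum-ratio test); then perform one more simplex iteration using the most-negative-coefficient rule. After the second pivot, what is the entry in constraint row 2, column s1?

-4/7

Ratio test on column b — row 1: 7/3 = 7/3; row 2: 12/4 = 3; row 3: 28/5 = 28/5; row 4: 28/1 = 28. Minimum is 7/3 at row 1 (s1 leaves); pivot element 3.
Divide row 1 by 3; eliminate column b from the other rows.
Second iteration: most negative obj-row entry is -1 in column a, so a enters.
Ratio test on column a — row 1: (7/3)/(2/3) = 7/2; row 2: (8/3)/(7/3) = 8/7; row 3: entry -7/3 ≤ 0; row 4: (77/3)/(4/3) = 77/4. Minimum is 8/7 at row 2 (s2 leaves); pivot element 7/3.
Divide row 2 by 7/3; eliminate column a from the other rows.
After both pivots, the entry at constraint row 2, column s1 is -4/7.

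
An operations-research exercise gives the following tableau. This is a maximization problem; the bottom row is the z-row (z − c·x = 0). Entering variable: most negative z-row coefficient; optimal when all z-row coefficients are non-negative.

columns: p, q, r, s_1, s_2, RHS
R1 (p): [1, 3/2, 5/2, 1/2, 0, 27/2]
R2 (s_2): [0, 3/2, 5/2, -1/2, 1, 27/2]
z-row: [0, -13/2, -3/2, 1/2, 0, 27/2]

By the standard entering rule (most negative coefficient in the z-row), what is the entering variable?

q

Negative z-row entries: q: -13/2, r: -3/2.
The most negative is -13/2 in column q, so q enters.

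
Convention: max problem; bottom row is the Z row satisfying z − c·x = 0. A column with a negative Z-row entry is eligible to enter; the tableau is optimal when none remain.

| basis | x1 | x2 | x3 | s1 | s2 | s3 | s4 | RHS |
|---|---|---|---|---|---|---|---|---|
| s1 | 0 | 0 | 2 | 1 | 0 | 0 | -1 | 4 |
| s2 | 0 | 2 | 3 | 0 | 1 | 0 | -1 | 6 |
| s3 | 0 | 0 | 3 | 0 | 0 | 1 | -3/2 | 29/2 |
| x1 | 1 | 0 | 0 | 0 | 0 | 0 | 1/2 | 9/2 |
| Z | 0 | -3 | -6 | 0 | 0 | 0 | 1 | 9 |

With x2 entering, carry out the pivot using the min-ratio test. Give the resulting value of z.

18

Ratio test on column x2 — row 1: entry 0 ≤ 0; row 2: 6/2 = 3; row 3: entry 0 ≤ 0; row 4: entry 0 ≤ 0. Minimum is 3 at row 2 (s2 leaves); pivot element 2.
Pivot on row 2; the Z-row RHS becomes 9 − (-3)·3 = 18.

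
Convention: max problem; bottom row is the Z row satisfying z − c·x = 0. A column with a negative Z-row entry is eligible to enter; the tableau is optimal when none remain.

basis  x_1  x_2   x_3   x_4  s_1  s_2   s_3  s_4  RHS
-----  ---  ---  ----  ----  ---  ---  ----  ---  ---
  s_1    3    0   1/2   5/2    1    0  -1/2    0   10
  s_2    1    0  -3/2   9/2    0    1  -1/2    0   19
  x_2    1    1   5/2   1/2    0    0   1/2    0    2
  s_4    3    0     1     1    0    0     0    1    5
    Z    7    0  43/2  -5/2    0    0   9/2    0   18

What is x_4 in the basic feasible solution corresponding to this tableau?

x_4 is not in the basis, so in the current basic feasible solution x_4 = 0.

0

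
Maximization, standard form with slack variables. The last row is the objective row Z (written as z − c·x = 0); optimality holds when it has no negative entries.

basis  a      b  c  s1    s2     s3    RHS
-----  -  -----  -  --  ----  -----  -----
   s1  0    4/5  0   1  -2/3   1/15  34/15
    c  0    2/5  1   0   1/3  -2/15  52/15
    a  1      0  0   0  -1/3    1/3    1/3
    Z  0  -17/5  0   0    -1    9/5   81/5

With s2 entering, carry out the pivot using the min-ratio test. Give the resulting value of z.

Ratio test on column s2 — row 1: entry -2/3 ≤ 0; row 2: (52/15)/(1/3) = 52/5; row 3: entry -1/3 ≤ 0. Minimum is 52/5 at row 2 (c leaves); pivot element 1/3.
Pivot on row 2; the Z-row RHS becomes 81/5 − (-1)·(52/5) = 133/5.

133/5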